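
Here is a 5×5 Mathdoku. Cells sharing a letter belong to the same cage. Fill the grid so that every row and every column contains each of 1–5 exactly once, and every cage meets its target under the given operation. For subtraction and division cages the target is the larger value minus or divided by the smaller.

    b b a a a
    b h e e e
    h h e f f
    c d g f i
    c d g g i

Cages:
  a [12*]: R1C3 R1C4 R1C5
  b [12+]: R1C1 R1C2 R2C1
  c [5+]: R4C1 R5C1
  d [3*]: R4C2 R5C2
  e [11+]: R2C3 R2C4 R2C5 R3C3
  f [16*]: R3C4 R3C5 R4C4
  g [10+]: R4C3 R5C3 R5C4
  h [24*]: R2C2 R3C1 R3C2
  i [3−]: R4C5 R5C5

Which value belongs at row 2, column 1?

5

In row 1, 2 can only go at R1C1, so R1C1 = 2.
Cage b has sum 12, leaving R1C2 = 5.
The 3 cells of cage b must have sum 12, so R2C1 = 5.
In row 3, 1 can only go at R3C4, so R3C4 = 1.
Cage f needs product 16; hence R3C5 = 4.
Cage f needs product 16, leaving R4C4 = 4.
Cage a needs product 12, leaving R1C3 = 4.
4 is placed in column 4, which forces R1C4 = 3.
Cage a has product 12, leaving R1C5 = 1.
The 3 cells of cage h must have product 24; hence R2C2 = 4.
Column 4 already has 3, which forces R2C4 = 2.
Row 2 already has 2; hence R2C5 = 3.
4 is placed in row 3, leaving R3C1 = 3.
Cage h needs product 24, leaving R3C2 = 2.
Row 3 now contains 2, leaving R3C3 = 5.
4 is placed in row 4; hence R4C1 = 1.
1 is placed in row 4; hence R4C2 = 3.
3 is placed in row 4, which forces R4C3 = 2.
Row 4 now contains 2; hence R4C5 = 5.
Cage c needs two cells with sum 5, leaving R5C1 = 4.
Column 2 now contains 3, which forces R5C2 = 1.
Column 3 now contains 2, leaving R5C3 = 3.
2 is placed in column 4; hence R5C4 = 5.
5 is placed in column 5, leaving R5C5 = 2.
Row 2 already has 3; hence R2C3 = 1.
Completed grid: 2 5 4 3 1 / 5 4 1 2 3 / 3 2 5 1 4 / 1 3 2 4 5 / 4 1 3 5 2.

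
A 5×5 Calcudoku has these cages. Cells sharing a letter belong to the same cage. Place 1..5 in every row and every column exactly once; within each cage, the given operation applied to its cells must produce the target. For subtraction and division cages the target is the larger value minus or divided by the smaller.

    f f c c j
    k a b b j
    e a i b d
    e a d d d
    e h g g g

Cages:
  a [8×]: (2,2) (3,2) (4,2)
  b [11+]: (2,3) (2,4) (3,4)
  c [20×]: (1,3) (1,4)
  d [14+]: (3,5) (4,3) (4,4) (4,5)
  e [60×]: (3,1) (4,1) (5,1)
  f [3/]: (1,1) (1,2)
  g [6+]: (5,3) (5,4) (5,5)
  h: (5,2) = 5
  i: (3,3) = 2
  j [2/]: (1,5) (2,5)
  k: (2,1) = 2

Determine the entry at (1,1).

K is a freebie, leaving (2,1) = 2.
Cage i is a single given cell, leaving (3,3) = 2.
H is a freebie; hence (5,2) = 5.
Cage j's pair has quotient 2, leaving (1,5) = 2.
The 3 cells of cage a must have product 8; hence (4,2) = 2.
Cage g has sum 6, so (5,4) = 2.
Row 3 needs a 1, and only (3,2) is open for it.
Cage f needs two cells with quotient 3, so (1,1) = 1.
1 is placed in column 2, leaving (1,2) = 3.
1 is placed in column 2; hence (2,2) = 4.
Row 2 already has 4, so (2,5) = 1.
Column 5 already has 1; hence (5,5) = 3.
Cage b needs sum 11, which forces (2,3) = 3.
Cage b has sum 11, leaving (2,4) = 5.
Cage b needs sum 11, so (3,4) = 3.
The 4 cells of cage d must have sum 14, leaving (3,5) = 4.
3 is placed in column 5, leaving (4,5) = 5.
3 is placed in row 5, so (5,1) = 4.
3 is placed in row 5; hence (5,3) = 1.
Cage c needs two cells with product 20, which forces (1,3) = 5.
Column 4 already has 5, leaving (1,4) = 4.
Row 3 now contains 3, leaving (3,1) = 5.
Row 4 now contains 5, leaving (4,1) = 3.
Column 3 already has 1, leaving (4,3) = 4.
Cage d has sum 14, so (4,4) = 1.
Filled in: 1 3 5 4 2 / 2 4 3 5 1 / 5 1 2 3 4 / 3 2 4 1 5 / 4 5 1 2 3.

1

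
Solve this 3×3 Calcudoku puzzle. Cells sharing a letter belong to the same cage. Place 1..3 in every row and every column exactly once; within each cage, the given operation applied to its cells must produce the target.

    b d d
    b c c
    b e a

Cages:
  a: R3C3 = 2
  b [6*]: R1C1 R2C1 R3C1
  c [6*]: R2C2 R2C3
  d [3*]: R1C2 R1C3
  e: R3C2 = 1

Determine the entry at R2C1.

1

Cage e is given, which forces R3C2 = 1.
Cage a is a single given cell, leaving R3C3 = 2.
Column 2 already has 1, so R1C2 = 3.
The two cells of cage d must have product 3, leaving R1C3 = 1.
Cage c needs two cells with product 6, leaving R2C2 = 2.
Column 3 already has 2, leaving R2C3 = 3.
Row 3 already has 2; hence R3C1 = 3.
Row 1 already has 1; hence R1C1 = 2.
Row 2 now contains 2, so R2C1 = 1.
Completed grid: 2 3 1 / 1 2 3 / 3 1 2.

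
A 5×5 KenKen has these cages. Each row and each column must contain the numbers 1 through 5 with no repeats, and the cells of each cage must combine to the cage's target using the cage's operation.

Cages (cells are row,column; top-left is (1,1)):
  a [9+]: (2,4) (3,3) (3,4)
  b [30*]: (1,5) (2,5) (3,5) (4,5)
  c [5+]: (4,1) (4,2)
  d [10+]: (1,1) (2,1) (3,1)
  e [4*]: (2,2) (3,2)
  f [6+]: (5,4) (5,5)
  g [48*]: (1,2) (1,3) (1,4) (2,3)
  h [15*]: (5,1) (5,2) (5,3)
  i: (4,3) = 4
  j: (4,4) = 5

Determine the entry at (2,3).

Cage i is a single given cell, so (4,3) = 4.
Cage j is given; hence (4,4) = 5.
Cage g needs product 48; hence (1,3) = 3.
Column 3 already has 4, which forces (2,3) = 2.
Column 3 already has 2; hence (3,3) = 5.
Column 3 now contains 5, leaving (5,3) = 1.
Row 4 needs a 1, and only (4,5) is open for it.
Row 1 needs a 1, and only (1,1) is open for it.
Cage d needs sum 10; hence (2,1) = 5.
Row 2 now contains 5, leaving (2,5) = 3.
The 3 cells of cage d must have sum 10, so (3,1) = 4.
Row 3 already has 4, so (3,2) = 1.
Row 3 now contains 1, leaving (3,4) = 3.
Column 5 now contains 3, so (3,5) = 2.
Column 1 already has 5, so (5,1) = 3.
3 is placed in row 5, so (5,2) = 5.
Column 5 now contains 2, so (5,5) = 4.
Column 5 now contains 2, leaving (1,5) = 5.
Column 2 now contains 1, which forces (2,2) = 4.
Row 2 already has 3, so (2,4) = 1.
Column 1 already has 3, so (4,1) = 2.
The two cells of cage c must have sum 5; hence (4,2) = 3.
Row 5 now contains 4; hence (5,4) = 2.
Column 2 already has 4, so (1,2) = 2.
Column 4 already has 2, leaving (1,4) = 4.
The full grid is 1 2 3 4 5 / 5 4 2 1 3 / 4 1 5 3 2 / 2 3 4 5 1 / 3 5 1 2 4.

2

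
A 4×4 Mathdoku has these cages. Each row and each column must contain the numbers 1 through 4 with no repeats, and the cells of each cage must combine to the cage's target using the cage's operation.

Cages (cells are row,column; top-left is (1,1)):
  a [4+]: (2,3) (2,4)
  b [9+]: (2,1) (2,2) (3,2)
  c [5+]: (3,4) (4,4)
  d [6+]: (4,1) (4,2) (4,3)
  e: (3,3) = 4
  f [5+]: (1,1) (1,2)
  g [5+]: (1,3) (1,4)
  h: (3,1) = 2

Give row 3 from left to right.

2 3 4 1

Cage h is given; hence (3,1) = 2.
Cage e is given, leaving (3,3) = 4.
Cage b needs sum 9, so (2,1) = 4.
Cage b has sum 9, which forces (2,2) = 2.
Row 3 now contains 4; hence (3,2) = 3.
Row 3 already has 3, leaving (3,4) = 1.
Column 2 now contains 3, so (4,2) = 1.
The two cells of cage f must have sum 5; hence (1,1) = 1.
1 is placed in column 2; hence (1,2) = 4.
Cage a's pair has sum 4, which forces (2,3) = 1.
1 is placed in column 4; hence (2,4) = 3.
1 is placed in row 4, so (4,1) = 3.
The 3 cells of cage d must have sum 6, leaving (4,3) = 2.
The two cells of cage c must have sum 5, which forces (4,4) = 4.
2 is placed in column 3, so (1,3) = 3.
Column 4 already has 3, leaving (1,4) = 2.
Completed grid: 1 4 3 2 / 4 2 1 3 / 2 3 4 1 / 3 1 2 4.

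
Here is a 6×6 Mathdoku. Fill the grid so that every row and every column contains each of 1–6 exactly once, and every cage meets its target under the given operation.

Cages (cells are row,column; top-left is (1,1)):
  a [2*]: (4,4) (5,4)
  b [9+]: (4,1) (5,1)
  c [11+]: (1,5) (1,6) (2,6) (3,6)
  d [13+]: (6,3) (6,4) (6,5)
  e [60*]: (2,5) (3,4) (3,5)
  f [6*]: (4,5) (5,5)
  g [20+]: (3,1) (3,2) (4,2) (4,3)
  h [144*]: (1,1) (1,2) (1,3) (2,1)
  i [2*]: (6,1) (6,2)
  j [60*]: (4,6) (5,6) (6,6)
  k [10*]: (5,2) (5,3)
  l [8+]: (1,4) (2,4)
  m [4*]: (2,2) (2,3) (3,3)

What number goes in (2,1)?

2

Cage a's pair has product 2, which forces (4,4) = 2.
{2, 5} are confined to (5,2) and (5,3) in row 5; hence (5,4) = 1.
Cage f needs two cells with product 6; hence (4,5) = 1.
The two cells of cage f must have product 6, which forces (5,5) = 6.
The only place for 5 in row 6 is (6,6).
The 4 cells of cage c must have sum 11; hence (1,5) = 2.
{1, 2} are confined to (2,2) and (6,2) in column 2, so (5,2) = 5.
Cage k's pair has product 10, so (5,3) = 2.
Cage m needs product 4; hence (2,2) = 1.
Cage m has product 4; hence (2,3) = 4.
Column 3 already has 2; hence (3,3) = 1.
Cage e has product 60, so (3,4) = 4.
Column 2 already has 1; hence (6,2) = 2.
Column 4 already has 4, leaving (6,4) = 6.
The 4 cells of cage c must have sum 11, which forces (1,6) = 1.
Row 6 already has 2; hence (6,1) = 1.
Row 6 already has 6, so (6,3) = 3.
Cage d needs sum 13, which forces (6,5) = 4.
Column 3 already has 3; hence (1,3) = 6.
Cage h has product 144; hence (2,1) = 2.
Row 2 already has 2; hence (2,6) = 6.
Column 6 now contains 6, so (3,6) = 2.
6 is placed in column 3, so (4,3) = 5.
Row 4 already has 5; hence (4,1) = 6.
Row 4 already has 6, leaving (4,2) = 4.
Row 4 now contains 4, which forces (4,6) = 3.
The two cells of cage b must have sum 9; hence (5,1) = 3.
Column 6 now contains 3, leaving (5,6) = 4.
3 is placed in column 1, leaving (1,1) = 4.
4 is placed in column 2, so (1,2) = 3.
Row 1 now contains 3, so (1,4) = 5.
Column 4 now contains 5, so (2,4) = 3.
Row 2 already has 3; hence (2,5) = 5.
Column 1 already has 6; hence (3,1) = 5.
Cage g has sum 20, which forces (3,2) = 6.
Column 5 now contains 5; hence (3,5) = 3.
Completed grid: 4 3 6 5 2 1 / 2 1 4 3 5 6 / 5 6 1 4 3 2 / 6 4 5 2 1 3 / 3 5 2 1 6 4 / 1 2 3 6 4 5.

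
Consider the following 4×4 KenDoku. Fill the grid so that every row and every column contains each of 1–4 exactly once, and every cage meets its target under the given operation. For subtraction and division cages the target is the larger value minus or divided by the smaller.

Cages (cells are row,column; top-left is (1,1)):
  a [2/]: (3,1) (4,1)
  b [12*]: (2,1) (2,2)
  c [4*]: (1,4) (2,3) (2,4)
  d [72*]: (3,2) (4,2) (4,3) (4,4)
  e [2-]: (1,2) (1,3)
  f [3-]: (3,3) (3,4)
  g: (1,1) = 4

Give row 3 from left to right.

Cage g is a single given cell; hence (1,1) = 4.
4 is placed in column 1, leaving (2,1) = 3.
3 is placed in row 2, which forces (2,2) = 4.
4 is placed in row 2; hence (2,4) = 1.
Cage d has product 72, leaving (3,2) = 3.
Column 4 now contains 1, which forces (3,4) = 4.
Column 2 already has 4, so (4,2) = 2.
Row 4 now contains 2, which forces (4,4) = 3.
Column 2 now contains 2; hence (1,2) = 1.
The two cells of cage e must have difference 2, which forces (1,3) = 3.
Column 4 now contains 1, which forces (1,4) = 2.
1 is placed in row 2, which forces (2,3) = 2.
Cage a's pair has quotient 2, so (3,1) = 2.
Row 3 now contains 4, which forces (3,3) = 1.
Row 4 now contains 2, which forces (4,1) = 1.
3 is placed in row 4, leaving (4,3) = 4.
Filled in: 4 1 3 2 / 3 4 2 1 / 2 3 1 4 / 1 2 4 3.

2 3 1 4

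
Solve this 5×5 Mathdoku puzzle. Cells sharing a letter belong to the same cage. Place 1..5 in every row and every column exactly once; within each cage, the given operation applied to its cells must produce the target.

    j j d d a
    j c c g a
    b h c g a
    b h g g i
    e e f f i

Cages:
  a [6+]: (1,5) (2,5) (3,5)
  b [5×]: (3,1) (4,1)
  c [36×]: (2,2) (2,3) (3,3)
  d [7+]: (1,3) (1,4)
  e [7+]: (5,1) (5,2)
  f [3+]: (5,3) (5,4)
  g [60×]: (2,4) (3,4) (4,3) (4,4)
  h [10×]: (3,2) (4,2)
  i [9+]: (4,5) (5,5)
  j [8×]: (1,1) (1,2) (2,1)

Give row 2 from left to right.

Cage c needs product 36; hence (2,2) = 3.
The 3 cells of cage c must have product 36, which forces (2,3) = 4.
Cage c has product 36, leaving (3,3) = 3.
Cage a needs sum 6; hence (1,5) = 3.
Cage g needs product 60; hence (4,4) = 3.
The only place for 5 in row 2 is (2,4).
Cage d's pair has sum 7; hence (1,3) = 5.
Column 4 now contains 5, so (1,4) = 2.
Column 4 already has 2, which forces (3,4) = 4.
Column 4 already has 2, which forces (5,4) = 1.
The 3 cells of cage j must have product 8, which forces (2,1) = 2.
2 is placed in row 2, leaving (2,5) = 1.
Column 5 already has 1; hence (3,5) = 2.
The 4 cells of cage g must have product 60, so (4,3) = 1.
Row 5 already has 1, leaving (5,3) = 2.
Cage b needs two cells with product 5; hence (3,1) = 1.
Row 3 now contains 2, so (3,2) = 5.
1 is placed in row 4; hence (4,1) = 5.
Cage h's pair has product 10; hence (4,2) = 2.
Row 4 now contains 5, so (4,5) = 4.
Cage e needs two cells with sum 7, which forces (5,1) = 3.
Cage e needs two cells with sum 7; hence (5,2) = 4.
Column 5 already has 4, which forces (5,5) = 5.
1 is placed in column 1, which forces (1,1) = 4.
Column 2 already has 4, leaving (1,2) = 1.
Filled in: 4 1 5 2 3 / 2 3 4 5 1 / 1 5 3 4 2 / 5 2 1 3 4 / 3 4 2 1 5.

2 3 4 5 1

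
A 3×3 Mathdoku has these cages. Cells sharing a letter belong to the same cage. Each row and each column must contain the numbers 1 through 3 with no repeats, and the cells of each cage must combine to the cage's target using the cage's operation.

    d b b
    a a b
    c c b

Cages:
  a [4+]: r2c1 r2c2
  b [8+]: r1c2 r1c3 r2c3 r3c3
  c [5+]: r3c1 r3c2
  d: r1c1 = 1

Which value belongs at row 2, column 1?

D is a freebie, so r1c1 = 1.
The 4 cells of cage b must have sum 8, leaving r1c2 = 2.
Row 1 now contains 1, which forces r1c3 = 3.
Column 1 now contains 1, so r2c1 = 3.
Row 2 already has 3, leaving r2c2 = 1.
1 is placed in row 2; hence r2c3 = 2.
3 is placed in column 1; hence r3c1 = 2.
Column 2 now contains 2, which forces r3c2 = 3.
2 is placed in column 3; hence r3c3 = 1.
Completed grid: 1 2 3 / 3 1 2 / 2 3 1.

3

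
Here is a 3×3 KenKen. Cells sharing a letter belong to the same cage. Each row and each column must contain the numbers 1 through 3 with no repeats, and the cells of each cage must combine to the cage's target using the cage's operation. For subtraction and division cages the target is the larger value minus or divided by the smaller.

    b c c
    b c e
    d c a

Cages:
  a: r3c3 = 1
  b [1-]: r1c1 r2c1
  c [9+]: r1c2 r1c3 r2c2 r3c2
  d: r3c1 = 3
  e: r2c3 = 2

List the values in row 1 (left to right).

2 1 3

Cage c needs sum 9; hence r1c3 = 3.
E is a freebie, so r2c3 = 2.
Cage d is given, so r3c1 = 3.
Cage a is given; hence r3c3 = 1.
The two cells of cage b must have difference 1, so r1c1 = 2.
The 4 cells of cage c must have sum 9, which forces r1c2 = 1.
3 is placed in column 1, which forces r2c1 = 1.
The 4 cells of cage c must have sum 9, so r2c2 = 3.
Row 3 now contains 1, so r3c2 = 2.
The full grid is 2 1 3 / 1 3 2 / 3 2 1.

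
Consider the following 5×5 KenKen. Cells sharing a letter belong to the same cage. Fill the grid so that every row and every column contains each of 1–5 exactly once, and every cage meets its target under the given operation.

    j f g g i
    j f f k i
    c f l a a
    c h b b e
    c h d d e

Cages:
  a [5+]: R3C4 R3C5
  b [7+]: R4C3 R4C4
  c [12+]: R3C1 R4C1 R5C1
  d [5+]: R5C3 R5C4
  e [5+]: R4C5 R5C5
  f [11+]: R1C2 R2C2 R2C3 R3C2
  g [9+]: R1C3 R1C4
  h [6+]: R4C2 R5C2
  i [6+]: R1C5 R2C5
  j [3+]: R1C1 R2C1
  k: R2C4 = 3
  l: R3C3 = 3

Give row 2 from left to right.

Cage k is a single given cell, leaving R2C4 = 3.
L is a freebie, leaving R3C3 = 3.
The only place for 3 in row 1 is R1C2.
In row 3, 2 can only go at R3C2, so R3C2 = 2.
Row 3 needs a 5, and only R3C1 is open for it.
The only place for 2 in row 5 is R5C5.
The two cells of cage e must have sum 5, leaving R4C5 = 3.
Row 4 already has 3; hence R4C1 = 4.
Cage c needs sum 12, which forces R5C1 = 3.
The only place for 2 in row 1 is R1C1.
2 is placed in column 1, leaving R2C1 = 1.
1 is placed in row 2, which forces R2C5 = 5.
Column 5 now contains 5; hence R1C5 = 1.
Row 2 already has 5, so R2C2 = 4.
Row 2 already has 5, which forces R2C3 = 2.
Column 5 now contains 1, which forces R3C5 = 4.
Column 3 already has 2; hence R4C3 = 5.
Row 4 already has 5, so R4C4 = 2.
5 is placed in column 3; hence R1C3 = 4.
The two cells of cage g must have sum 9; hence R1C4 = 5.
4 is placed in row 3; hence R3C4 = 1.
Row 4 already has 5, which forces R4C2 = 1.
Cage h's pair has sum 6, which forces R5C2 = 5.
Column 3 now contains 4, which forces R5C3 = 1.
Column 4 already has 1, so R5C4 = 4.
Completed grid: 2 3 4 5 1 / 1 4 2 3 5 / 5 2 3 1 4 / 4 1 5 2 3 / 3 5 1 4 2.

1 4 2 3 5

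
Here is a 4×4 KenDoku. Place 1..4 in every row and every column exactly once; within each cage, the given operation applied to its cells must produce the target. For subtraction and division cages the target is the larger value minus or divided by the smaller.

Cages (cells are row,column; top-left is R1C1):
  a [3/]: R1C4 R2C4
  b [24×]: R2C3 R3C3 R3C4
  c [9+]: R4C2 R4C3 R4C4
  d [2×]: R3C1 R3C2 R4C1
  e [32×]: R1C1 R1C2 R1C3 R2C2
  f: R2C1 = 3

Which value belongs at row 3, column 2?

Cage f is given; hence R2C1 = 3.
Cage e has product 32, so R2C2 = 4.
Row 2 already has 4; hence R2C3 = 2.
Row 2 now contains 3; hence R2C4 = 1.
Cage d needs product 2, which forces R3C1 = 2.
Cage d has product 2, leaving R3C2 = 1.
Cage d needs product 2, so R4C1 = 1.
1 is placed in column 1; hence R1C1 = 4.
Column 2 now contains 1, which forces R1C2 = 2.
Cage e needs product 32, which forces R1C3 = 1.
Column 4 already has 1, which forces R1C4 = 3.
Column 4 already has 3, leaving R3C4 = 4.
Column 2 now contains 2; hence R4C2 = 3.
Row 4 now contains 3, so R4C3 = 4.
Column 4 now contains 4, leaving R4C4 = 2.
Row 3 already has 4, so R3C3 = 3.
The full grid is 4 2 1 3 / 3 4 2 1 / 2 1 3 4 / 1 3 4 2.

1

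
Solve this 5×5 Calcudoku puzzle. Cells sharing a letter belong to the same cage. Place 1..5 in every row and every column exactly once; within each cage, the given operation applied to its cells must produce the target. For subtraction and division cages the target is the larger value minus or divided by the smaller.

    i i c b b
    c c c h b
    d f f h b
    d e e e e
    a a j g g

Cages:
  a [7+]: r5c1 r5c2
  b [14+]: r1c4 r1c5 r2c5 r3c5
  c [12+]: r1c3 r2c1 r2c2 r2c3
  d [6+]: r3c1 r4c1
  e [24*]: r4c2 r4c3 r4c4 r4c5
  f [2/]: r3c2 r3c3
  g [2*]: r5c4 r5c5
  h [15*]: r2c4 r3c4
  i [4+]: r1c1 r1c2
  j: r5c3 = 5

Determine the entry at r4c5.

1

Cage j is a single given cell, which forces r5c3 = 5.
In row 4, 5 can only go at r4c1, so r4c1 = 5.
The two cells of cage d must have sum 6, so r3c1 = 1.
Column 1 already has 1, so r1c1 = 3.
Cage i's pair has sum 4; hence r1c2 = 1.
Column 1 now contains 3; hence r5c1 = 4.
Row 5 already has 4, so r5c2 = 3.
Column 1 already has 4, so r2c1 = 2.
Cage c has sum 12, which forces r2c2 = 5.
Row 2 now contains 5; hence r2c4 = 3.
Column 4 already has 3, which forces r3c4 = 5.
The 4 cells of cage c must have sum 12, which forces r1c3 = 4.
Row 1 now contains 4; hence r1c4 = 2.
The 4 cells of cage b must have sum 14; hence r1c5 = 5.
3 is placed in row 2, which forces r2c3 = 1.
1 is placed in row 2, so r2c5 = 4.
Column 3 already has 4, so r3c3 = 2.
4 is placed in column 5; hence r3c5 = 3.
Column 3 now contains 2, leaving r4c3 = 3.
Column 4 already has 2, leaving r5c4 = 1.
1 is placed in row 5, which forces r5c5 = 2.
2 is placed in row 3, which forces r3c2 = 4.
Cage e needs product 24, leaving r4c2 = 2.
Column 4 now contains 1, which forces r4c4 = 4.
2 is placed in column 5, which forces r4c5 = 1.
Filled in: 3 1 4 2 5 / 2 5 1 3 4 / 1 4 2 5 3 / 5 2 3 4 1 / 4 3 5 1 2.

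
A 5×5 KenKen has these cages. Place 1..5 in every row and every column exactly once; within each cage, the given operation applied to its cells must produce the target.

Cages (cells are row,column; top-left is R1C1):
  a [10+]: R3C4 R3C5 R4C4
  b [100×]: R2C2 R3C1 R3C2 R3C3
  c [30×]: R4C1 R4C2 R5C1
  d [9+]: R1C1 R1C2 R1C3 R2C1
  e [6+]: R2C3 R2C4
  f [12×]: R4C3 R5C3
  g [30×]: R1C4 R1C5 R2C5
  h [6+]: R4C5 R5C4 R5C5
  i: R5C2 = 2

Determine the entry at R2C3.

Cage b has product 100, so R2C2 = 5.
Cage i is given, which forces R5C2 = 2.
Cage c needs product 30, which forces R4C1 = 2.
Column 2 now contains 2, leaving R4C2 = 3.
Row 4 now contains 3, so R4C3 = 4.
2 is placed in row 4, which forces R4C5 = 1.
Cage c needs product 30, which forces R5C1 = 5.
Column 3 now contains 4, so R5C3 = 3.
3 is placed in row 5, so R5C4 = 1.
3 is placed in row 5, so R5C5 = 4.
The 4 cells of cage d must have sum 9, which forces R1C1 = 3.
The 4 cells of cage d must have sum 9, so R1C2 = 4.
Cage d has sum 9; hence R1C3 = 1.
Cage d has sum 9; hence R2C1 = 1.
Column 3 now contains 4, so R2C3 = 2.
Cage e needs two cells with sum 6, which forces R2C4 = 4.
Row 2 already has 2, which forces R2C5 = 3.
Column 1 now contains 1, so R3C1 = 4.
Column 2 already has 4, which forces R3C2 = 1.
Cage b needs product 100, leaving R3C3 = 5.
3 is placed in column 5; hence R3C5 = 2.
Row 4 now contains 1, which forces R4C4 = 5.
Column 4 already has 5, so R1C4 = 2.
Column 5 already has 2, leaving R1C5 = 5.
2 is placed in row 3, leaving R3C4 = 3.
The full grid is 3 4 1 2 5 / 1 5 2 4 3 / 4 1 5 3 2 / 2 3 4 5 1 / 5 2 3 1 4.

2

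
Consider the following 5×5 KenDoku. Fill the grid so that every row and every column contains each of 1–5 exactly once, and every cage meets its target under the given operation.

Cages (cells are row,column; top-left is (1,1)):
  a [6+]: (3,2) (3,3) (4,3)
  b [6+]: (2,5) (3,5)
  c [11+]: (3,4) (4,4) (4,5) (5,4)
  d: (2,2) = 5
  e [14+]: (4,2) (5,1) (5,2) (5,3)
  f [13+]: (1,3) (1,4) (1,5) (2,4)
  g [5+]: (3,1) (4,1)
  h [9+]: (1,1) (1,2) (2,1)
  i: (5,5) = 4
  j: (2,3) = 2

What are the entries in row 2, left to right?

3 5 2 4 1

Cage d is given, so (2,2) = 5.
Cage j is given, leaving (2,3) = 2.
Cage i is given, leaving (5,5) = 4.
Column 5 now contains 4, leaving (2,5) = 1.
The two cells of cage b must have sum 6; hence (3,5) = 5.
The 4 cells of cage e must have sum 14; hence (4,2) = 4.
Row 4 needs a 5, and only (4,4) is open for it.
Row 5 needs a 1, and only (5,4) is open for it.
In row 1, 1 can only go at (1,2), so (1,2) = 1.
Cage h needs sum 9; hence (1,1) = 5.
Row 1 already has 5; hence (1,3) = 4.
Cage h needs sum 9, which forces (2,1) = 3.
3 is placed in row 2; hence (2,4) = 4.
Column 2 now contains 1; hence (3,2) = 2.
Row 3 now contains 2, leaving (3,4) = 3.
3 is placed in column 1, leaving (5,1) = 2.
Column 2 now contains 2, so (5,2) = 3.
Row 5 now contains 3, so (5,3) = 5.
Column 4 now contains 3, leaving (1,4) = 2.
Cage f has sum 13, which forces (1,5) = 3.
Row 3 now contains 2, leaving (3,1) = 4.
3 is placed in row 3, so (3,3) = 1.
Column 1 now contains 2, which forces (4,1) = 1.
The 3 cells of cage a must have sum 6; hence (4,3) = 3.
Cage c has sum 11, which forces (4,5) = 2.
The full grid is 5 1 4 2 3 / 3 5 2 4 1 / 4 2 1 3 5 / 1 4 3 5 2 / 2 3 5 1 4.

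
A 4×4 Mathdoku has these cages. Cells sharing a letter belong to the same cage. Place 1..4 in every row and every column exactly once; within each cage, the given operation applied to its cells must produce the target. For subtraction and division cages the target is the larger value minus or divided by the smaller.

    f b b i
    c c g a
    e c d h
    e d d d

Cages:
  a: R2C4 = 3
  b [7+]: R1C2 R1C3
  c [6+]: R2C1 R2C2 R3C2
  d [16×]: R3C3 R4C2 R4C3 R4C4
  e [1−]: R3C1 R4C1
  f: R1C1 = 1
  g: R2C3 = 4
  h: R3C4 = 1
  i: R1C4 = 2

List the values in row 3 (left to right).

F is a freebie, leaving R1C1 = 1.
Cage i is a single given cell, so R1C4 = 2.
Cage g is given, which forces R2C3 = 4.
A is a freebie, which forces R2C4 = 3.
Cage d needs product 16, leaving R3C3 = 2.
Cage h is given; hence R3C4 = 1.
Column 3 already has 4; hence R4C3 = 1.
1 is placed in column 4, so R4C4 = 4.
The two cells of cage b must have sum 7; hence R1C2 = 4.
Column 3 already has 4, which forces R1C3 = 3.
Row 2 already has 3; hence R2C1 = 2.
Cage c has sum 6, so R2C2 = 1.
Row 3 now contains 1; hence R3C2 = 3.
2 is placed in column 1; hence R4C1 = 3.
Row 4 already has 4, leaving R4C2 = 2.
Row 3 already has 3; hence R3C1 = 4.
Filled in: 1 4 3 2 / 2 1 4 3 / 4 3 2 1 / 3 2 1 4.

4 3 2 1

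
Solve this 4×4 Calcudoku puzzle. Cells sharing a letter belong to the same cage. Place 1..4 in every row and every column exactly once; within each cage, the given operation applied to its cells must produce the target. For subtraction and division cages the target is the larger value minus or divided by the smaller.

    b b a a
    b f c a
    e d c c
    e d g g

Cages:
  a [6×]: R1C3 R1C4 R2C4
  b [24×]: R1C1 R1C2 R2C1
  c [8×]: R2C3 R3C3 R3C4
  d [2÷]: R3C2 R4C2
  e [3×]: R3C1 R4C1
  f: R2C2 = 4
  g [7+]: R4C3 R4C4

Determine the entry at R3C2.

1

F is a freebie, leaving R2C2 = 4.
Cage b needs product 24, which forces R1C1 = 4.
The only place for 3 in row 3 is R3C1.
The 3 cells of cage b must have product 24; hence R1C2 = 3.
3 is placed in column 1, so R2C1 = 2.
Row 2 now contains 2, which forces R2C3 = 1.
Row 2 now contains 1, so R2C4 = 3.
3 is placed in column 1, so R4C1 = 1.
1 is placed in row 4, which forces R4C2 = 2.
3 is placed in column 4, so R4C4 = 4.
1 is placed in column 3; hence R1C3 = 2.
Cage a has product 6, so R1C4 = 1.
Column 2 now contains 2; hence R3C2 = 1.
Cage c has product 8, so R3C3 = 4.
Cage c needs product 8, so R3C4 = 2.
4 is placed in row 4, so R4C3 = 3.
Filled in: 4 3 2 1 / 2 4 1 3 / 3 1 4 2 / 1 2 3 4.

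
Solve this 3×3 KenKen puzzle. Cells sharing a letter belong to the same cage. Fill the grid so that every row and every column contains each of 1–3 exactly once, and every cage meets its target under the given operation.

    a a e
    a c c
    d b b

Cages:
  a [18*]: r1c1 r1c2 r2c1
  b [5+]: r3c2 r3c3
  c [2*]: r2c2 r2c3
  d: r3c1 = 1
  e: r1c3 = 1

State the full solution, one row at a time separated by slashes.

The 3 cells of cage a must have product 18, leaving r1c1 = 2.
Cage a needs product 18, leaving r1c2 = 3.
Cage e is given, so r1c3 = 1.
Cage a needs product 18, so r2c1 = 3.
Column 3 now contains 1, which forces r2c3 = 2.
D is a freebie, leaving r3c1 = 1.
Column 2 already has 3; hence r3c2 = 2.
Column 3 now contains 2, leaving r3c3 = 3.
Row 2 now contains 2; hence r2c2 = 1.

2 3 1 / 3 1 2 / 1 2 3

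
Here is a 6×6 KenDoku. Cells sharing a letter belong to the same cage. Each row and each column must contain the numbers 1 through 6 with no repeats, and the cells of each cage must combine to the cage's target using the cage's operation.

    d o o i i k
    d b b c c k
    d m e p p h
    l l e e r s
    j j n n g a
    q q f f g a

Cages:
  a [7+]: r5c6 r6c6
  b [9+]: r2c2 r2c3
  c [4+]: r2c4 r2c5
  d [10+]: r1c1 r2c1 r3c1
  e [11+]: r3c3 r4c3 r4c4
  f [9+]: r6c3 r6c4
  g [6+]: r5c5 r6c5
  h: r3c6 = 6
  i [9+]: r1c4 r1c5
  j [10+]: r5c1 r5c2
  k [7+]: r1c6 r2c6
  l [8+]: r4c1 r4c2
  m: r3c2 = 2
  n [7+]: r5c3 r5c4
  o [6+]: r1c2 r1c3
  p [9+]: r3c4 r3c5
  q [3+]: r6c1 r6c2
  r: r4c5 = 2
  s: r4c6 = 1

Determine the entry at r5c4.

2

Cage m is a single given cell, which forces r3c2 = 2.
Cage h is given, which forces r3c6 = 6.
Cage r is given, which forces r4c5 = 2.
Cage s is given; hence r4c6 = 1.
Column 2 already has 2, so r6c2 = 1.
Cage g's pair has sum 6; hence r5c5 = 1.
Row 6 already has 1; hence r6c1 = 2.
The two cells of cage g must have sum 6, which forces r6c5 = 5.
Cage c needs two cells with sum 4; hence r2c4 = 1.
1 is placed in column 5; hence r2c5 = 3.
Cage p's pair has sum 9, so r3c4 = 5.
Column 5 now contains 5; hence r3c5 = 4.
The two cells of cage i must have sum 9, which forces r1c4 = 3.
4 is placed in column 5; hence r1c5 = 6.
3 is placed in column 4, so r6c4 = 6.
Cage e has sum 11, which forces r3c3 = 1.
The 3 cells of cage e must have sum 11; hence r4c3 = 6.
Column 4 already has 6, so r4c4 = 4.
Column 4 now contains 4; hence r5c4 = 2.
Row 6 already has 6, leaving r6c3 = 3.
3 is placed in row 6, leaving r6c6 = 4.
The 3 cells of cage d must have sum 10, so r1c1 = 1.
The two cells of cage o must have sum 6, leaving r1c2 = 4.
1 is placed in column 3, leaving r1c3 = 2.
Row 1 now contains 2; hence r1c6 = 5.
The 3 cells of cage d must have sum 10, so r2c1 = 6.
Column 2 now contains 4, which forces r2c2 = 5.
5 is placed in row 2, leaving r2c3 = 4.
5 is placed in column 6, so r2c6 = 2.
Row 3 now contains 1; hence r3c1 = 3.
3 is placed in column 1, which forces r4c1 = 5.
Column 2 now contains 5, leaving r4c2 = 3.
Column 1 now contains 6, so r5c1 = 4.
Column 2 now contains 4; hence r5c2 = 6.
3 is placed in column 3, leaving r5c3 = 5.
Column 6 now contains 4; hence r5c6 = 3.
Completed grid: 1 4 2 3 6 5 / 6 5 4 1 3 2 / 3 2 1 5 4 6 / 5 3 6 4 2 1 / 4 6 5 2 1 3 / 2 1 3 6 5 4.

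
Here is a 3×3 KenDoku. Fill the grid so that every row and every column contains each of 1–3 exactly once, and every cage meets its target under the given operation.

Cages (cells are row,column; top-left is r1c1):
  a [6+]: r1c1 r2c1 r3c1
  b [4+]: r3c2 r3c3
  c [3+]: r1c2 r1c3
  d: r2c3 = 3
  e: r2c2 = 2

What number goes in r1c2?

1

Cage e is a single given cell, which forces r2c2 = 2.
Cage d is given, which forces r2c3 = 3.
Column 3 already has 3, which forces r3c3 = 1.
2 is placed in column 2, which forces r1c2 = 1.
1 is placed in column 3, so r1c3 = 2.
Row 2 already has 3, so r2c1 = 1.
Row 3 already has 1, so r3c2 = 3.
Row 1 already has 2, so r1c1 = 3.
3 is placed in row 3, so r3c1 = 2.
Filled in: 3 1 2 / 1 2 3 / 2 3 1.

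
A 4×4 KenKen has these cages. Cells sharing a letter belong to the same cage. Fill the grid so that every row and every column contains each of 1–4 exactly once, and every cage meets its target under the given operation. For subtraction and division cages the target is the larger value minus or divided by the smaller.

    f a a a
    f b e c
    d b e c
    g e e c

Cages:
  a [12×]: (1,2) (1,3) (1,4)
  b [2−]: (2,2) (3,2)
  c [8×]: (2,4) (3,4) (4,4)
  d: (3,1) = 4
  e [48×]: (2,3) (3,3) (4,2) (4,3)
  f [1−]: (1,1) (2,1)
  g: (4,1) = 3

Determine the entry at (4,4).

1

D is a freebie, which forces (3,1) = 4.
Cage g is given, leaving (4,1) = 3.
In row 1, 2 can only go at (1,1), so (1,1) = 2.
Column 1 already has 2, leaving (2,1) = 1.
Row 3 needs a 3, and only (3,3) is open for it.
In row 2, 3 can only go at (2,2), so (2,2) = 3.
The 3 cells of cage a must have product 12, leaving (1,4) = 3.
Cage b needs two cells with difference 2; hence (3,2) = 1.
1 is placed in row 3, so (3,4) = 2.
Column 2 now contains 1, so (1,2) = 4.
Cage a needs product 12, so (1,3) = 1.
Column 4 already has 2; hence (2,4) = 4.
Column 2 now contains 4, leaving (4,2) = 2.
Column 3 now contains 1, which forces (4,3) = 4.
The 3 cells of cage c must have product 8, leaving (4,4) = 1.
4 is placed in row 2, leaving (2,3) = 2.
The full grid is 2 4 1 3 / 1 3 2 4 / 4 1 3 2 / 3 2 4 1.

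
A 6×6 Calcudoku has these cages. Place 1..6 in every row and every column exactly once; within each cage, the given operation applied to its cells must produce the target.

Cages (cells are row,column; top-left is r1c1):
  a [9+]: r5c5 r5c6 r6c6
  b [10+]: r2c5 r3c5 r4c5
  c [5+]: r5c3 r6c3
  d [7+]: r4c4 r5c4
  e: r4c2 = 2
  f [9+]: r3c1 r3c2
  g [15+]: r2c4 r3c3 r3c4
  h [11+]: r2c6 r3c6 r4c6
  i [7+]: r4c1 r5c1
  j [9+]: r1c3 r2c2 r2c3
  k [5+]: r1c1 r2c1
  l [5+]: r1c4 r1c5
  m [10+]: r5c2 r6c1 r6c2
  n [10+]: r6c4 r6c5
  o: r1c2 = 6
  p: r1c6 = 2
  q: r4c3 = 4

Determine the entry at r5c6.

5

Cage o is a single given cell; hence r1c2 = 6.
P is a freebie, so r1c6 = 2.
Cage e is a single given cell, so r4c2 = 2.
Cage q is given, which forces r4c3 = 4.
Row 1 needs a 5, and only r1c3 is open for it.
Column 3 already has 5, so r3c3 = 6.
In row 1, 3 can only go at r1c1, so r1c1 = 3.
Cage k needs two cells with sum 5, so r2c1 = 2.
Row 3 needs a 2, and only r3c5 is open for it.
Row 3 needs a 1, and only r3c6 is open for it.
The 3 cells of cage h must have sum 11, leaving r2c6 = 4.
1 is placed in column 6, so r4c6 = 6.
Cage a needs sum 9; hence r5c5 = 1.
Cage l needs two cells with sum 5, leaving r1c4 = 1.
1 is placed in column 5, so r1c5 = 4.
6 is placed in row 4, so r4c1 = 1.
Row 5 already has 1, so r5c1 = 6.
Column 5 already has 4, so r6c5 = 6.
Cage m needs sum 10, so r6c2 = 1.
6 is placed in row 6, so r6c4 = 4.
Column 2 now contains 1, so r2c2 = 3.
Cage j needs sum 9, so r2c3 = 1.
Cage g needs sum 15, which forces r2c4 = 6.
Row 2 now contains 3, leaving r2c5 = 5.
Column 4 already has 4, so r3c4 = 3.
The two cells of cage d must have sum 7, leaving r4c4 = 5.
Column 5 already has 5; hence r4c5 = 3.
Cage m has sum 10, leaving r5c2 = 4.
Column 4 already has 4, which forces r5c4 = 2.
Row 6 already has 4, leaving r6c1 = 5.
Row 6 now contains 5; hence r6c6 = 3.
5 is placed in column 1, which forces r3c1 = 4.
4 is placed in column 2, which forces r3c2 = 5.
2 is placed in row 5, so r5c3 = 3.
Column 6 now contains 3, leaving r5c6 = 5.
Row 6 now contains 3; hence r6c3 = 2.
Completed grid: 3 6 5 1 4 2 / 2 3 1 6 5 4 / 4 5 6 3 2 1 / 1 2 4 5 3 6 / 6 4 3 2 1 5 / 5 1 2 4 6 3.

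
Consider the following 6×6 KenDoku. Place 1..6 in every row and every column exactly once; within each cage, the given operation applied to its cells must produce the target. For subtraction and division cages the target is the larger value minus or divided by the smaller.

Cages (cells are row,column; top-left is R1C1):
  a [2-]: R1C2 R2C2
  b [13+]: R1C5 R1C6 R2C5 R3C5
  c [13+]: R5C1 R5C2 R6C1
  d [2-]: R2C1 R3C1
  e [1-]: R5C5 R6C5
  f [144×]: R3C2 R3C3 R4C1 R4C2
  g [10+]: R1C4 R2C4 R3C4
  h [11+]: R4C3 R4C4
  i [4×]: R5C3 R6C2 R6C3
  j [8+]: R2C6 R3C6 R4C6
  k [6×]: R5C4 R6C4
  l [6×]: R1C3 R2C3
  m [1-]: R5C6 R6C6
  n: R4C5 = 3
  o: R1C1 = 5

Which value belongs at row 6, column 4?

Cage o is given; hence R1C1 = 5.
Cage n is a single given cell, so R4C5 = 3.
Column 3 needs a 5, and only R4C3 is open for it.
Row 4 now contains 5, leaving R4C4 = 6.
The only place for 1 in row 4 is R4C6.
The only place for 4 in column 3 is R6C3.
Cage i needs product 4; hence R5C3 = 1.
Cage i needs product 4, which forces R6C2 = 1.
In column 3, 6 can only go at R3C3, so R3C3 = 6.
Row 3 already has 6, which forces R3C2 = 3.
The only place for 1 in column 1 is R3C1.
Cage d's pair has difference 2, which forces R2C1 = 3.
Row 2 now contains 3, leaving R2C3 = 2.
2 is placed in row 2, leaving R2C6 = 5.
2 is placed in column 3, so R1C3 = 3.
Cage g needs sum 10, so R3C4 = 5.
The 3 cells of cage j must have sum 8; hence R3C6 = 2.
Cage c has sum 13, which forces R5C2 = 5.
Column 6 now contains 2; hence R6C6 = 3.
Cage b needs sum 13, so R1C5 = 2.
The 4 cells of cage b must have sum 13, so R1C6 = 6.
Cage b needs sum 13, which forces R2C5 = 1.
Row 3 already has 2, which forces R3C5 = 4.
Cage k's pair has product 6, so R5C4 = 3.
Column 5 now contains 4, leaving R5C5 = 6.
Column 6 now contains 3, so R5C6 = 4.
3 is placed in row 6, leaving R6C4 = 2.
Cage e's pair has difference 1, so R6C5 = 5.
Row 1 already has 6, leaving R1C2 = 4.
The 3 cells of cage g must have sum 10; hence R1C4 = 1.
The two cells of cage a must have difference 2, which forces R2C2 = 6.
1 is placed in row 2, leaving R2C4 = 4.
Column 2 now contains 4, leaving R4C2 = 2.
Row 5 now contains 6, which forces R5C1 = 2.
Row 6 now contains 2, which forces R6C1 = 6.
Row 4 already has 2; hence R4C1 = 4.
Filled in: 5 4 3 1 2 6 / 3 6 2 4 1 5 / 1 3 6 5 4 2 / 4 2 5 6 3 1 / 2 5 1 3 6 4 / 6 1 4 2 5 3.

2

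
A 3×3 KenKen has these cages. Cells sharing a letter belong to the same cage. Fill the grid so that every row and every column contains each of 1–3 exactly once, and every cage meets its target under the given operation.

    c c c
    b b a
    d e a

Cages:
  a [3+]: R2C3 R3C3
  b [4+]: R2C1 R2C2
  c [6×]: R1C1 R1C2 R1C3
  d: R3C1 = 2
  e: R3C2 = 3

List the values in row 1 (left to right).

Cage d is given, so R3C1 = 2.
Cage e is given, which forces R3C2 = 3.
Row 3 now contains 2, so R3C3 = 1.
Cage b needs two cells with sum 4, leaving R2C1 = 3.
Column 2 already has 3; hence R2C2 = 1.
1 is placed in column 3, which forces R2C3 = 2.
Column 1 now contains 3, so R1C1 = 1.
1 is placed in column 2; hence R1C2 = 2.
Column 3 already has 2, so R1C3 = 3.
Completed grid: 1 2 3 / 3 1 2 / 2 3 1.

1 2 3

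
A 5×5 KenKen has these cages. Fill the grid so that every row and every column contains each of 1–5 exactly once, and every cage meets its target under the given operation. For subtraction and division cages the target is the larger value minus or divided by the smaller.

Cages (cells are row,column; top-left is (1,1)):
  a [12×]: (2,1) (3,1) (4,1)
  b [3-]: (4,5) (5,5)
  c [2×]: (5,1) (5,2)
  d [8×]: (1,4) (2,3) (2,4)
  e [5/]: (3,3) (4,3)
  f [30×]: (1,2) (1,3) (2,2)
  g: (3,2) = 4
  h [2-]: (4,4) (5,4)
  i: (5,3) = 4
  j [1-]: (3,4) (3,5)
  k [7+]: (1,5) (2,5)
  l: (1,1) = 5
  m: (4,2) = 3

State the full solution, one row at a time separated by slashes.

5 2 3 1 4 / 1 5 2 4 3 / 3 4 5 2 1 / 4 3 1 5 2 / 2 1 4 3 5

Cage l is a single given cell; hence (1,1) = 5.
Cage g is given, leaving (3,2) = 4.
M is a freebie, so (4,2) = 3.
Cage i is a single given cell, which forces (5,3) = 4.
Column 2 already has 3, which forces (1,2) = 2.
The 3 cells of cage f must have product 30, which forces (1,3) = 3.
3 is placed in row 1, which forces (1,5) = 4.
The 3 cells of cage f must have product 30, leaving (2,2) = 5.
Row 2 already has 5, leaving (2,5) = 3.
2 is placed in column 2; hence (5,2) = 1.
Row 1 now contains 4, so (1,4) = 1.
The 3 cells of cage d must have product 8, leaving (2,3) = 2.
Cage d needs product 8, leaving (2,4) = 4.
Cage a has product 12, leaving (3,1) = 3.
Row 3 already has 3, leaving (3,4) = 2.
Row 3 already has 2, so (3,5) = 1.
Column 4 already has 4, which forces (4,4) = 5.
Row 4 already has 5, which forces (4,5) = 2.
Row 5 already has 1, leaving (5,1) = 2.
Column 4 now contains 2, which forces (5,4) = 3.
2 is placed in column 5; hence (5,5) = 5.
Row 2 already has 4, so (2,1) = 1.
1 is placed in row 3, leaving (3,3) = 5.
Cage a needs product 12, so (4,1) = 4.
Row 4 already has 5; hence (4,3) = 1.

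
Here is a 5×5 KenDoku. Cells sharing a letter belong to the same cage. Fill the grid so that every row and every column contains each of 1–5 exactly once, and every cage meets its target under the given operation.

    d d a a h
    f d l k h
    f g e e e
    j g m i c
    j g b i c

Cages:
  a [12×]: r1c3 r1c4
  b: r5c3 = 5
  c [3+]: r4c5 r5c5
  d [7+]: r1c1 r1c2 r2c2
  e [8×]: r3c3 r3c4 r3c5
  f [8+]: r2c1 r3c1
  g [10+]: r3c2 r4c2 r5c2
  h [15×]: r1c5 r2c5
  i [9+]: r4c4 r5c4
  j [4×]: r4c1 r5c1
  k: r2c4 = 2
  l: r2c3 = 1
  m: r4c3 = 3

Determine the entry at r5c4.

4

Cage l is given, which forces r2c3 = 1.
Cage k is a single given cell, leaving r2c4 = 2.
M is a freebie, leaving r4c3 = 3.
Cage b is given, which forces r5c3 = 5.
5 is placed in row 5, which forces r5c4 = 4.
Column 3 already has 3, leaving r1c3 = 4.
Column 4 now contains 4; hence r1c4 = 3.
Row 1 now contains 3, so r1c5 = 5.
Column 5 already has 5, so r2c5 = 3.
4 is placed in column 3; hence r3c3 = 2.
Column 4 now contains 4, which forces r3c4 = 1.
2 is placed in row 3; hence r3c5 = 4.
Cage j needs two cells with product 4, leaving r4c1 = 4.
Column 4 now contains 4; hence r4c4 = 5.
Row 5 now contains 4, so r5c1 = 1.
Row 5 now contains 1, which forces r5c5 = 2.
1 is placed in column 1, leaving r1c1 = 2.
Cage d needs sum 7, which forces r1c2 = 1.
Row 2 now contains 3, so r2c1 = 5.
Row 2 now contains 3, leaving r2c2 = 4.
The two cells of cage f must have sum 8, which forces r3c1 = 3.
Cage g has sum 10; hence r3c2 = 5.
Row 4 already has 5, which forces r4c2 = 2.
2 is placed in column 5, leaving r4c5 = 1.
Row 5 already has 2, which forces r5c2 = 3.
Completed grid: 2 1 4 3 5 / 5 4 1 2 3 / 3 5 2 1 4 / 4 2 3 5 1 / 1 3 5 4 2.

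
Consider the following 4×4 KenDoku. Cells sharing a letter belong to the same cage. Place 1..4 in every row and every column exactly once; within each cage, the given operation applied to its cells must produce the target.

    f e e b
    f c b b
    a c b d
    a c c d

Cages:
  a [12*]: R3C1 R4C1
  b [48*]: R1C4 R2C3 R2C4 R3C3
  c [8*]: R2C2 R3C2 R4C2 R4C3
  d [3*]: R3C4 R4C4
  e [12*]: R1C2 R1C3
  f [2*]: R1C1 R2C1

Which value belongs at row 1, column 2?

3

The 4 cells of cage c must have product 8, leaving R4C3 = 1.
Row 4 now contains 1; hence R4C4 = 3.
Cage a's pair has product 12; hence R3C1 = 3.
Column 4 now contains 3, which forces R3C4 = 1.
3 is placed in row 4, leaving R4C1 = 4.
4 is placed in row 4, so R4C2 = 2.
Cage c needs product 8; hence R2C2 = 1.
Cage b has product 48, leaving R2C3 = 3.
Column 2 already has 2, which forces R3C2 = 4.
Cage b has product 48, which forces R3C3 = 2.
Cage f needs two cells with product 2, leaving R1C1 = 1.
Column 2 now contains 4; hence R1C2 = 3.
Column 3 now contains 3; hence R1C3 = 4.
Row 1 already has 4, which forces R1C4 = 2.
Row 2 already has 1, leaving R2C1 = 2.
Column 4 already has 2, which forces R2C4 = 4.
The full grid is 1 3 4 2 / 2 1 3 4 / 3 4 2 1 / 4 2 1 3.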